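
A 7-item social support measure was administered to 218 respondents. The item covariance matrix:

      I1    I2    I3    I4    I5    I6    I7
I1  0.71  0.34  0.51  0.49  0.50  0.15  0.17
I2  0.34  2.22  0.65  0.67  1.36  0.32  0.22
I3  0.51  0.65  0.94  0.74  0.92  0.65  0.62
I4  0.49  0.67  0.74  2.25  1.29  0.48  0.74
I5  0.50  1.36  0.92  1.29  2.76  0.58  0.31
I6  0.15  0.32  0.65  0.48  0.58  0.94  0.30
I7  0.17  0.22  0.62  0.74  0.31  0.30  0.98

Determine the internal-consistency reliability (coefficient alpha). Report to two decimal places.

Σσᵢ² = 0.71 + 2.22 + 0.94 + 2.25 + 2.76 + 0.94 + 0.98 = 10.80
Sum of the distinct covariances = 12.01
total variance = 10.80 + 2 × 12.01 = 34.82
α = (k/(k−1))·(1 − Σσᵢ²/total variance) = (7/6)·(1 − 10.80/34.82) = 0.80

α = 0.80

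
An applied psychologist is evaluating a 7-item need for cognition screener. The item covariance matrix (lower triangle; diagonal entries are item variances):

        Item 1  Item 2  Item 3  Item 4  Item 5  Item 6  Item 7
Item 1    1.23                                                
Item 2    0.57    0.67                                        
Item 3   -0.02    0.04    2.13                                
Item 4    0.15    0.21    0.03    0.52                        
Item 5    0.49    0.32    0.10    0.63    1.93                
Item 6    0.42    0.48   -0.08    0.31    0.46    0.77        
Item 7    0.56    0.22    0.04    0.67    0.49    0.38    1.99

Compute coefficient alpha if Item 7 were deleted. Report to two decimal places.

Remaining items: Item 1, Item 2, Item 3, Item 4, Item 5, Item 6 (k = 6).
ΣVar(i) = 1.23 + 0.67 + 2.13 + 0.52 + 1.93 + 0.77 = 7.25
σ²_T = 7.25 + 2 × 4.11 = 15.47
α (item deleted) = (6/5)·(1 − 7.25/15.47) = 0.64

α = 0.64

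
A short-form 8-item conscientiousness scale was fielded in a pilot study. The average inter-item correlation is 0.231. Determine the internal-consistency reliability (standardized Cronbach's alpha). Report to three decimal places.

standardized Cronbach's alpha = 0.706

Standardized α = k·r̄ / (1 + (k−1)·r̄) = 8 × 0.231 / (1 + 7 × 0.231)
  = 1.8480 / 2.6170 = 0.706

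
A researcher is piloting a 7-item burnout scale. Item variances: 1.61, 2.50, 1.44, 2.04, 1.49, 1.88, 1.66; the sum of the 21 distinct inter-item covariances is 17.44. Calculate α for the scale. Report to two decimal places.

α = 0.86

sum of item variances = 1.61 + 2.50 + 1.44 + 2.04 + 1.49 + 1.88 + 1.66 = 12.62
Sum of distinct covariances = 17.44
Var(T) = sum of item variances + 2·Σcov = 12.62 + 2 × 17.44 = 47.50
α = (7/6)·(1 − 12.62/47.50) = 0.86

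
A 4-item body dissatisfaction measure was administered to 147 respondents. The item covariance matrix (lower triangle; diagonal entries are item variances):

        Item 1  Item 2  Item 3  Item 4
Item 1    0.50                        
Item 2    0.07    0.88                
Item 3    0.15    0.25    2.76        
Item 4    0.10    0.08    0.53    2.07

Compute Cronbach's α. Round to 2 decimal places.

α = 0.37

Σσᵢ² = 0.50 + 0.88 + 2.76 + 2.07 = 6.21
Sum of the distinct covariances = 1.18
σ²_total = 6.21 + 2 × 1.18 = 8.57
α = (k/(k−1))·(1 − Σσᵢ²/σ²_total) = (4/3)·(1 − 6.21/8.57) = 0.37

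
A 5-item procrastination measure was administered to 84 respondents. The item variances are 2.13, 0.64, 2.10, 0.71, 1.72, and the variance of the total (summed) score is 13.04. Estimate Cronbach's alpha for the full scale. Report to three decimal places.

α = 0.550

Σσ²ᵢ = 2.13 + 0.64 + 2.10 + 0.71 + 1.72 = 7.30
α = (k/(k−1))·(1 − Σσ²ᵢ/σ²_total) = (5/4)·(1 − 7.30/13.04) = 0.550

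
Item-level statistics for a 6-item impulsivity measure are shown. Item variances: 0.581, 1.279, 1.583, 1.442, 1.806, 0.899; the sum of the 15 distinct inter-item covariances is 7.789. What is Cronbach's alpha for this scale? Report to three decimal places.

Cronbach's alpha = 0.807

ΣVar(i) = 0.581 + 1.279 + 1.583 + 1.442 + 1.806 + 0.899 = 7.590
Sum of distinct covariances = 7.789
total variance = ΣVar(i) + 2·Σcov = 7.590 + 2 × 7.789 = 23.168
α = (6/5)·(1 − 7.590/23.168) = 0.807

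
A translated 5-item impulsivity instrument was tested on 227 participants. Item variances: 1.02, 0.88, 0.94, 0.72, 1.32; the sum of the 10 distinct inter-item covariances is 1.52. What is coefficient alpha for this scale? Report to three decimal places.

α = 0.480

sum of item variances = 1.02 + 0.88 + 0.94 + 0.72 + 1.32 = 4.88
Sum of distinct covariances = 1.52
Var(T) = sum of item variances + 2·Σcov = 4.88 + 2 × 1.52 = 7.92
α = (5/4)·(1 − 4.88/7.92) = 0.480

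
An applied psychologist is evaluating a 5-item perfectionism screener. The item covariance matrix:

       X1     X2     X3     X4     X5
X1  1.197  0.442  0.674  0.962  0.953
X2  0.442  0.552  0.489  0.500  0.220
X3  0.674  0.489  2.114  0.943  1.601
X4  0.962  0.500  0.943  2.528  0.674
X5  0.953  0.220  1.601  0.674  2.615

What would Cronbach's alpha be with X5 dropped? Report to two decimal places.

Remaining items: X1, X2, X3, X4 (k = 4).
Σσᵢ² = 1.197 + 0.552 + 2.114 + 2.528 = 6.391
total variance = 6.391 + 2 × 4.010 = 14.411
α (item deleted) = (4/3)·(1 − 6.391/14.411) = 0.74

Cronbach's alpha = 0.74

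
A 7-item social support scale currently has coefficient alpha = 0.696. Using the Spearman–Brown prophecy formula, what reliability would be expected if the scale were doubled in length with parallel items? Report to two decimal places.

predicted reliability = 0.82

Length factor m = 2
α' = m·α / (1 + (m−1)·α)
   = 2 × 0.696 / (1 + (2 − 1) × 0.696)
   = 1.3920 / 1.6960 = 0.82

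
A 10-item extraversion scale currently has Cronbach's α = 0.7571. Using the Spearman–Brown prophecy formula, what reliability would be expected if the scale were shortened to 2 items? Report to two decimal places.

Length factor m = 2/10 = 0.2000
α' = m·α / (1 − (1−m)·α)
   = 2/10 × 0.7571 / (1 − (1 − 2/10) × 0.7571)
   = 0.1514 / 0.3943 = 0.38

predicted reliability = 0.38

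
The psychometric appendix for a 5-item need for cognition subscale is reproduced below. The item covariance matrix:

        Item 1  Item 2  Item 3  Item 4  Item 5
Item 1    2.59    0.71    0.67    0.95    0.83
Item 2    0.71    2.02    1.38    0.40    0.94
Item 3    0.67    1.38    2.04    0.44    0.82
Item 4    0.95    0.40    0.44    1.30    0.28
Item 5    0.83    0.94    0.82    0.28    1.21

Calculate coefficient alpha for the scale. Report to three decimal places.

sum of item variances = 2.59 + 2.02 + 2.04 + 1.30 + 1.21 = 9.16
Sum of off-diagonal covariances = 7.42
σ²_T = 9.16 + 2 × 7.42 = 24.00
α = (k/(k−1))·(1 − sum of item variances/σ²_T) = (5/4)·(1 − 9.16/24.00) = 0.773

coefficient alpha = 0.773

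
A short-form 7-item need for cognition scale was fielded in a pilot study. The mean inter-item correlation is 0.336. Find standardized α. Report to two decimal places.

α = 0.78

Standardized α = k·r̄ / (1 + (k−1)·r̄) = 7 × 0.336 / (1 + 6 × 0.336)
  = 2.3520 / 3.0160 = 0.78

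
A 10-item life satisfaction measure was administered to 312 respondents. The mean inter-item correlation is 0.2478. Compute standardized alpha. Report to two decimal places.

standardized alpha = 0.77

Standardized α = k·r̄ / (1 + (k−1)·r̄) = 10 × 0.2478 / (1 + 9 × 0.2478)
  = 2.4780 / 3.2302 = 0.77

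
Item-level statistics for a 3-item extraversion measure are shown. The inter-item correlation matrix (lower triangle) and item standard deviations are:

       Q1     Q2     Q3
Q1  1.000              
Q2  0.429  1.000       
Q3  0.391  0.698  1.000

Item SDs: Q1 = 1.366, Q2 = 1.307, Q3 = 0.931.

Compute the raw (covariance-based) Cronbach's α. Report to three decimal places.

Σσ²ᵢ = 1.366² + 1.307² + 0.931² = 4.4410
Covariances σ_ij = r_ij · s_i · s_j:
  σ(Q1,Q2) = 0.429 × 1.366 × 1.307 = 0.7659
  σ(Q1,Q3) = 0.391 × 1.366 × 0.931 = 0.4973
  σ(Q2,Q3) = 0.698 × 1.307 × 0.931 = 0.8493
σ²_T = Σσ²ᵢ + 2·Σσ_ij = 4.4410 + 2 × 2.1125 = 8.6660
α = (3/2)·(1 − 4.4410/8.6660) = 0.731

Cronbach's α = 0.731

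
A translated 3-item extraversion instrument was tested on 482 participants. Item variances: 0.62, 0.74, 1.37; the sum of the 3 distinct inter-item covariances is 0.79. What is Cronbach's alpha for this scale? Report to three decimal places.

Cronbach's alpha = 0.550

Σσ²ᵢ = 0.62 + 0.74 + 1.37 = 2.73
Sum of distinct covariances = 0.79
total variance = Σσ²ᵢ + 2·Σcov = 2.73 + 2 × 0.79 = 4.31
α = (3/2)·(1 − 2.73/4.31) = 0.550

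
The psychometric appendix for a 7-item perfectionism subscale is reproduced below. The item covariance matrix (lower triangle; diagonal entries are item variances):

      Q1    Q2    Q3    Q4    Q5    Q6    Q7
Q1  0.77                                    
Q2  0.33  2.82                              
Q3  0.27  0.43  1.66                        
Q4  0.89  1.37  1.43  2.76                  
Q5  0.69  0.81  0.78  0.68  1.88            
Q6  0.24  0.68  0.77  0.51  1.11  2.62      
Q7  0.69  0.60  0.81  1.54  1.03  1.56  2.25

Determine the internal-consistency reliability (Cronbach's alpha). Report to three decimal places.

α = 0.817

ΣVar(i) = 0.77 + 2.82 + 1.66 + 2.76 + 1.88 + 2.62 + 2.25 = 14.76
Sum of the distinct covariances = 17.22
Var(T) = 14.76 + 2 × 17.22 = 49.20
α = (k/(k−1))·(1 − ΣVar(i)/Var(T)) = (7/6)·(1 − 14.76/49.20) = 0.817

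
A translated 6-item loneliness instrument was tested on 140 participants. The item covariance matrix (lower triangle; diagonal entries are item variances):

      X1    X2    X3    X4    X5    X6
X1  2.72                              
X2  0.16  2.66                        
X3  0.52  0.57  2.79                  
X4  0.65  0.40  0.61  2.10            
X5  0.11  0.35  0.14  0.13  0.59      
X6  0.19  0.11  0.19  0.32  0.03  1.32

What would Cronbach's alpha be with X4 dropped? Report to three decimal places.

Remaining items: X1, X2, X3, X5, X6 (k = 5).
Σσᵢ² = 2.72 + 2.66 + 2.79 + 0.59 + 1.32 = 10.08
total variance = 10.08 + 2 × 2.37 = 14.82
α (item deleted) = (5/4)·(1 − 10.08/14.82) = 0.400

α = 0.400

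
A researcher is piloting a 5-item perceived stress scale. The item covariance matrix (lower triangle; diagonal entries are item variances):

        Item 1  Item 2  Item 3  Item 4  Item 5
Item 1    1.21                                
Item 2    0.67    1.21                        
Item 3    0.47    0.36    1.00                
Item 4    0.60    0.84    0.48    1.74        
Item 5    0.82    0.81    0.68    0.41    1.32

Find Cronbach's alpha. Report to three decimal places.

Σσᵢ² = 1.21 + 1.21 + 1.00 + 1.74 + 1.32 = 6.48
Σ_{i<j} σ_ij = 6.14
Var(T) = 6.48 + 2 × 6.14 = 18.76
α = (k/(k−1))·(1 − Σσᵢ²/Var(T)) = (5/4)·(1 − 6.48/18.76) = 0.818

Cronbach's alpha = 0.818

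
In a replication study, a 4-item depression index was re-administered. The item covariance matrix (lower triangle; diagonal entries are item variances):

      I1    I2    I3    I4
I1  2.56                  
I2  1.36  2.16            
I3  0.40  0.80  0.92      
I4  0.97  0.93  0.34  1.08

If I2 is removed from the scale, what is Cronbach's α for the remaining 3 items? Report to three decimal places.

Remaining items: I1, I3, I4 (k = 3).
sum of item variances = 2.56 + 0.92 + 1.08 = 4.56
σ²_total = 4.56 + 2 × 1.71 = 7.98
α (item deleted) = (3/2)·(1 − 4.56/7.98) = 0.643

α = 0.643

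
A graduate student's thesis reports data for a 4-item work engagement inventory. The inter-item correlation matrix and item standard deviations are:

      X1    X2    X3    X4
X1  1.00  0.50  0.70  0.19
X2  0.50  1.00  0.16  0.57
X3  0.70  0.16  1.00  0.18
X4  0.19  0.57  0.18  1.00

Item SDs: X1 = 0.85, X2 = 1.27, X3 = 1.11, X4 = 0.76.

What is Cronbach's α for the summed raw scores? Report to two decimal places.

Σσ²ᵢ = 0.85² + 1.27² + 1.11² + 0.76² = 4.1451
Covariances σ_ij = r_ij · s_i · s_j:
  σ(X1,X2) = 0.50 × 0.85 × 1.27 = 0.5397
  σ(X1,X3) = 0.70 × 0.85 × 1.11 = 0.6604
  σ(X1,X4) = 0.19 × 0.85 × 0.76 = 0.1227
  σ(X2,X3) = 0.16 × 1.27 × 1.11 = 0.2256
  σ(X2,X4) = 0.57 × 1.27 × 0.76 = 0.5502
  σ(X3,X4) = 0.18 × 1.11 × 0.76 = 0.1518
σ²_T = Σσ²ᵢ + 2·Σσ_ij = 4.1451 + 2 × 2.2504 = 8.6459
α = (4/3)·(1 − 4.1451/8.6459) = 0.69

α = 0.69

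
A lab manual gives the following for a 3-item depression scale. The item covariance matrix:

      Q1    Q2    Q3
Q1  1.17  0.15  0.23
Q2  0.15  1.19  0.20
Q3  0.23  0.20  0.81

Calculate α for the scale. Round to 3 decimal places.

α = 0.402

ΣVar(i) = 1.17 + 1.19 + 0.81 = 3.17
Sum of off-diagonal covariances = 0.58
σ²_total = 3.17 + 2 × 0.58 = 4.33
α = (k/(k−1))·(1 − ΣVar(i)/σ²_total) = (3/2)·(1 − 3.17/4.33) = 0.402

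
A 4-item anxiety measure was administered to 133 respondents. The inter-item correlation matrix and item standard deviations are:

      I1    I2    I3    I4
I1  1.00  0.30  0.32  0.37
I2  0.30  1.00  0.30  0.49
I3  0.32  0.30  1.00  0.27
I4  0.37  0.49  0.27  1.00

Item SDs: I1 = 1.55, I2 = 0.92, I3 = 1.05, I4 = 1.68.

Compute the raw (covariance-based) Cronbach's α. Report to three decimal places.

Cronbach's α = 0.652

Σσ²ᵢ = 1.55² + 0.92² + 1.05² + 1.68² = 7.1738
Covariances σ_ij = r_ij · s_i · s_j:
  σ(I1,I2) = 0.30 × 1.55 × 0.92 = 0.4278
  σ(I1,I3) = 0.32 × 1.55 × 1.05 = 0.5208
  σ(I1,I4) = 0.37 × 1.55 × 1.68 = 0.9635
  σ(I2,I3) = 0.30 × 0.92 × 1.05 = 0.2898
  σ(I2,I4) = 0.49 × 0.92 × 1.68 = 0.7573
  σ(I3,I4) = 0.27 × 1.05 × 1.68 = 0.4763
σ²_T = Σσ²ᵢ + 2·Σσ_ij = 7.1738 + 2 × 3.4355 = 14.0448
α = (4/3)·(1 − 7.1738/14.0448) = 0.652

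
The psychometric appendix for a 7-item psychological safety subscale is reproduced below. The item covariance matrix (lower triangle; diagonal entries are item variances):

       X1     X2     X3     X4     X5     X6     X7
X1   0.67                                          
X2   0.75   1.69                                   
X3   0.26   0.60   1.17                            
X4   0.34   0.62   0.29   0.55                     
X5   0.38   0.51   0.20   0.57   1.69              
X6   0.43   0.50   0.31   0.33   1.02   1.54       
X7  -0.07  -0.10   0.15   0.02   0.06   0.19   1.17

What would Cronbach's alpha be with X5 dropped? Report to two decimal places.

Remaining items: X1, X2, X3, X4, X6, X7 (k = 6).
Σσᵢ² = 0.67 + 1.69 + 1.17 + 0.55 + 1.54 + 1.17 = 6.79
σ²_T = 6.79 + 2 × 4.62 = 16.03
α (item deleted) = (6/5)·(1 − 6.79/16.03) = 0.69

α = 0.69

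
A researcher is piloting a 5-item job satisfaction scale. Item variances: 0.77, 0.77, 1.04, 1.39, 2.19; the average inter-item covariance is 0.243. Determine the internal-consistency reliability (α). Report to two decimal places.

α = 0.55

ΣVar(i) = 0.77 + 0.77 + 1.04 + 1.39 + 2.19 = 6.16
Sum of the 10 distinct covariances = 10 × 0.243 = 2.430
Var(T) = ΣVar(i) + 2·Σcov = 6.16 + 2 × 2.430 = 11.020
α = (5/4)·(1 − 6.16/11.020) = 0.55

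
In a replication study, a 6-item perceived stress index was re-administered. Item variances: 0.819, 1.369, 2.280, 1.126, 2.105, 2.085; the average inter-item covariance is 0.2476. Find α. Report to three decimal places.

α = 0.518

ΣVar(i) = 0.819 + 1.369 + 2.280 + 1.126 + 2.105 + 2.085 = 9.784
Sum of the 15 distinct covariances = 15 × 0.2476 = 3.7140
σ²_total = ΣVar(i) + 2·Σcov = 9.784 + 2 × 3.7140 = 17.2120
α = (6/5)·(1 − 9.784/17.2120) = 0.518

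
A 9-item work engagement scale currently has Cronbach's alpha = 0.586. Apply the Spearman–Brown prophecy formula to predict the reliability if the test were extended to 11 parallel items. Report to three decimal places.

Length factor m = 11/9 = 1.2222
α' = m·α / (1 + (m−1)·α)
   = 11/9 × 0.586 / (1 + (11/9 − 1) × 0.586)
   = 0.7162 / 1.1302 = 0.634

predicted reliability = 0.634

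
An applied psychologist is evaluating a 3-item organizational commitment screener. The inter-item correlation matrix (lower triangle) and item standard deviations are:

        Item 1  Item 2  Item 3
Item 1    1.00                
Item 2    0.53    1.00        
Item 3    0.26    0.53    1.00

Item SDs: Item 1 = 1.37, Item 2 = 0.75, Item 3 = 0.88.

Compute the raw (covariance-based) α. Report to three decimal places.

α = 0.644

Σσ²ᵢ = 1.37² + 0.75² + 0.88² = 3.2138
Covariances σ_ij = r_ij · s_i · s_j:
  σ(Item 1,Item 2) = 0.53 × 1.37 × 0.75 = 0.5446
  σ(Item 1,Item 3) = 0.26 × 1.37 × 0.88 = 0.3135
  σ(Item 2,Item 3) = 0.53 × 0.75 × 0.88 = 0.3498
σ²_T = Σσ²ᵢ + 2·Σσ_ij = 3.2138 + 2 × 1.2079 = 5.6296
α = (3/2)·(1 − 3.2138/5.6296) = 0.644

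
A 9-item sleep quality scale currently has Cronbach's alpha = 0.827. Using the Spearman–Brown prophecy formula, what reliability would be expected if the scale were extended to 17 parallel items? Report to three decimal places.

Length factor m = 17/9 = 1.8889
α' = m·α / (1 + (m−1)·α)
   = 17/9 × 0.827 / (1 + (17/9 − 1) × 0.827)
   = 1.5621 / 1.7351 = 0.900

predicted reliability = 0.900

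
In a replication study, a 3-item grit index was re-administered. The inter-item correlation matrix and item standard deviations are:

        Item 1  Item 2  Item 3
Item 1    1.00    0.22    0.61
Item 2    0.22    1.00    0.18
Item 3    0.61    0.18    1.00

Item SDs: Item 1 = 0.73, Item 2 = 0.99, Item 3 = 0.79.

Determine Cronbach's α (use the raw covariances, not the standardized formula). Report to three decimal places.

α = 0.568

Σσ²ᵢ = 0.73² + 0.99² + 0.79² = 2.1371
Covariances σ_ij = r_ij · s_i · s_j:
  σ(Item 1,Item 2) = 0.22 × 0.73 × 0.99 = 0.1590
  σ(Item 1,Item 3) = 0.61 × 0.73 × 0.79 = 0.3518
  σ(Item 2,Item 3) = 0.18 × 0.99 × 0.79 = 0.1408
σ²_T = Σσ²ᵢ + 2·Σσ_ij = 2.1371 + 2 × 0.6516 = 3.4403
α = (3/2)·(1 − 2.1371/3.4403) = 0.568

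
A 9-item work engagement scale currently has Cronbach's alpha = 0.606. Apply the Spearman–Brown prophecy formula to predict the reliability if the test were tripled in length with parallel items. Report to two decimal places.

predicted reliability = 0.82

Length factor m = 3
α' = m·α / (1 + (m−1)·α)
   = 3 × 0.606 / (1 + (3 − 1) × 0.606)
   = 1.8180 / 2.2120 = 0.82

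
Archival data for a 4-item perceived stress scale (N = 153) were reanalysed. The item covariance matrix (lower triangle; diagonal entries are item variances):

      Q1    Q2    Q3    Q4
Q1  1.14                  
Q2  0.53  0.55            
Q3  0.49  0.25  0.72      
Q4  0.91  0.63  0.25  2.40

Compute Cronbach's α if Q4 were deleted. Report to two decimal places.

Remaining items: Q1, Q2, Q3 (k = 3).
Σσ²ᵢ = 1.14 + 0.55 + 0.72 = 2.41
total variance = 2.41 + 2 × 1.27 = 4.95
α (item deleted) = (3/2)·(1 − 2.41/4.95) = 0.77

α = 0.77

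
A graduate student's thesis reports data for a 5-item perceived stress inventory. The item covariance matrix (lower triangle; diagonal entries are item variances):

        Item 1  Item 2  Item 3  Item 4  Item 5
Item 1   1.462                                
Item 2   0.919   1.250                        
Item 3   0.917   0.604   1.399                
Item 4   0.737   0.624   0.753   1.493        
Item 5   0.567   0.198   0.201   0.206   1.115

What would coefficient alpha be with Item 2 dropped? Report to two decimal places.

α = 0.74

Remaining items: Item 1, Item 3, Item 4, Item 5 (k = 4).
ΣVar(i) = 1.462 + 1.399 + 1.493 + 1.115 = 5.469
σ²_T = 5.469 + 2 × 3.381 = 12.231
α (item deleted) = (4/3)·(1 − 5.469/12.231) = 0.74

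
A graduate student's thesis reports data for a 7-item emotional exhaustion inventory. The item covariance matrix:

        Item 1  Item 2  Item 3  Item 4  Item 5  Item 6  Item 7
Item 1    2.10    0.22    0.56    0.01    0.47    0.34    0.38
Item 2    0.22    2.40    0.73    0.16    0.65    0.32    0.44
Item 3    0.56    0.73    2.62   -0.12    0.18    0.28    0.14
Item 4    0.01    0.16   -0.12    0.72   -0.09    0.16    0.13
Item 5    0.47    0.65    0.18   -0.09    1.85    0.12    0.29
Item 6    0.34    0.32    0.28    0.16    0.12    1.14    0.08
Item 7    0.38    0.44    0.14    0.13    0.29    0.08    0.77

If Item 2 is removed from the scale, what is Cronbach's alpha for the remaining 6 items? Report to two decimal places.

Cronbach's alpha = 0.47

Remaining items: Item 1, Item 3, Item 4, Item 5, Item 6, Item 7 (k = 6).
Σσᵢ² = 2.10 + 2.62 + 0.72 + 1.85 + 1.14 + 0.77 = 9.20
σ²_total = 9.20 + 2 × 2.93 = 15.06
α (item deleted) = (6/5)·(1 − 9.20/15.06) = 0.47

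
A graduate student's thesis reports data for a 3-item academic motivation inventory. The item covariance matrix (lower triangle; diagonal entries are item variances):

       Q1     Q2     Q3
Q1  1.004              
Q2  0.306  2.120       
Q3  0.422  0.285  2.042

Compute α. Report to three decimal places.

ΣVar(i) = 1.004 + 2.120 + 2.042 = 5.166
Sum of off-diagonal covariances = 1.013
total variance = 5.166 + 2 × 1.013 = 7.192
α = (k/(k−1))·(1 − ΣVar(i)/total variance) = (3/2)·(1 − 5.166/7.192) = 0.423

α = 0.423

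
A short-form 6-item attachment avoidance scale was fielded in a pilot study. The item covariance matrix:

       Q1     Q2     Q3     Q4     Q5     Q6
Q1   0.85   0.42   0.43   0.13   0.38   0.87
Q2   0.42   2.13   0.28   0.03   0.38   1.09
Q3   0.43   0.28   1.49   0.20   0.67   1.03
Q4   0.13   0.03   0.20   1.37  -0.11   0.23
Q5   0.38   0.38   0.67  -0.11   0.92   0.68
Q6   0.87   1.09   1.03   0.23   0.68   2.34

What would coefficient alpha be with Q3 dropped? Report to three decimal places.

coefficient alpha = 0.648

Remaining items: Q1, Q2, Q4, Q5, Q6 (k = 5).
Σσᵢ² = 0.85 + 2.13 + 1.37 + 0.92 + 2.34 = 7.61
total variance = 7.61 + 2 × 4.10 = 15.81
α (item deleted) = (5/4)·(1 − 7.61/15.81) = 0.648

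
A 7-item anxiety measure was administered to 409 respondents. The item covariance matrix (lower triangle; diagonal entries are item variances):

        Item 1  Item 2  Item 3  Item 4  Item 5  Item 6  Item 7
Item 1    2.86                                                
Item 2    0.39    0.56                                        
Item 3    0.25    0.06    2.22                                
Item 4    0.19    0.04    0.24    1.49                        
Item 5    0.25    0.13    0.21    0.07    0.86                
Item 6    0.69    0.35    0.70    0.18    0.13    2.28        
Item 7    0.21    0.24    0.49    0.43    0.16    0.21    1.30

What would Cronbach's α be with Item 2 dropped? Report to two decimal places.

α = 0.53

Remaining items: Item 1, Item 3, Item 4, Item 5, Item 6, Item 7 (k = 6).
sum of item variances = 2.86 + 2.22 + 1.49 + 0.86 + 2.28 + 1.30 = 11.01
Var(T) = 11.01 + 2 × 4.41 = 19.83
α (item deleted) = (6/5)·(1 − 11.01/19.83) = 0.53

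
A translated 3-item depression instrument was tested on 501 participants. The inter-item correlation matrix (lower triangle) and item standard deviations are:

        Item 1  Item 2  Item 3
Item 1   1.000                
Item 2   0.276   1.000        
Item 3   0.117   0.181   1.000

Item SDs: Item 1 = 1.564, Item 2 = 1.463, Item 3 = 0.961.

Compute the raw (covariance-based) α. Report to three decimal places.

Σσ²ᵢ = 1.564² + 1.463² + 0.961² = 5.5100
Covariances σ_ij = r_ij · s_i · s_j:
  σ(Item 1,Item 2) = 0.276 × 1.564 × 1.463 = 0.6315
  σ(Item 1,Item 3) = 0.117 × 1.564 × 0.961 = 0.1759
  σ(Item 2,Item 3) = 0.181 × 1.463 × 0.961 = 0.2545
σ²_T = Σσ²ᵢ + 2·Σσ_ij = 5.5100 + 2 × 1.0619 = 7.6338
α = (3/2)·(1 − 5.5100/7.6338) = 0.417

α = 0.417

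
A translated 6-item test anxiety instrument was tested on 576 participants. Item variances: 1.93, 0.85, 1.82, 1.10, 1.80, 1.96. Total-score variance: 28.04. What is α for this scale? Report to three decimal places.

α = 0.795

Σσ²ᵢ = 1.93 + 0.85 + 1.82 + 1.10 + 1.80 + 1.96 = 9.46
α = (k/(k−1))·(1 − Σσ²ᵢ/total variance) = (6/5)·(1 − 9.46/28.04) = 0.795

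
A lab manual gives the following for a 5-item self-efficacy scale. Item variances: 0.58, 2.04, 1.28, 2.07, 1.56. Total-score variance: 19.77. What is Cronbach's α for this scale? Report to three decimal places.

α = 0.774

Σσ²ᵢ = 0.58 + 2.04 + 1.28 + 2.07 + 1.56 = 7.53
α = (k/(k−1))·(1 − Σσ²ᵢ/Var(T)) = (5/4)·(1 − 7.53/19.77) = 0.774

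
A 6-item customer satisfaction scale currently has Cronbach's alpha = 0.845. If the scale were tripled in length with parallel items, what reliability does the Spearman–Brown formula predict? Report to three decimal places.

Length factor m = 3
α' = m·α / (1 + (m−1)·α)
   = 3 × 0.845 / (1 + (3 − 1) × 0.845)
   = 2.5350 / 2.6900 = 0.942

predicted reliability = 0.942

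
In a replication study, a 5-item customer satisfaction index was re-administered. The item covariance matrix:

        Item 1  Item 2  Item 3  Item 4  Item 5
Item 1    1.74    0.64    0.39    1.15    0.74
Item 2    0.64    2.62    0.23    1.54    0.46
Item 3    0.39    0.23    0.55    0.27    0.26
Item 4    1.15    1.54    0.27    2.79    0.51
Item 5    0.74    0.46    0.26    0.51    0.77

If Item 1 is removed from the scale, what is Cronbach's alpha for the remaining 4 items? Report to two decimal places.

Remaining items: Item 2, Item 3, Item 4, Item 5 (k = 4).
ΣVar(i) = 2.62 + 0.55 + 2.79 + 0.77 = 6.73
Var(T) = 6.73 + 2 × 3.27 = 13.27
α (item deleted) = (4/3)·(1 − 6.73/13.27) = 0.66

α = 0.66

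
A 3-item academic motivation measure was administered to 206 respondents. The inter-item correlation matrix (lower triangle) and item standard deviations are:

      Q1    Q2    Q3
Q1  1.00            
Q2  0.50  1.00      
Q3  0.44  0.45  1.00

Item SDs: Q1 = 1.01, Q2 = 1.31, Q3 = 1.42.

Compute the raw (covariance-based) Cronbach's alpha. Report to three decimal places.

Σσ²ᵢ = 1.01² + 1.31² + 1.42² = 4.7526
Covariances σ_ij = r_ij · s_i · s_j:
  σ(Q1,Q2) = 0.50 × 1.01 × 1.31 = 0.6616
  σ(Q1,Q3) = 0.44 × 1.01 × 1.42 = 0.6310
  σ(Q2,Q3) = 0.45 × 1.31 × 1.42 = 0.8371
σ²_T = Σσ²ᵢ + 2·Σσ_ij = 4.7526 + 2 × 2.1297 = 9.0120
α = (3/2)·(1 − 4.7526/9.0120) = 0.709

α = 0.709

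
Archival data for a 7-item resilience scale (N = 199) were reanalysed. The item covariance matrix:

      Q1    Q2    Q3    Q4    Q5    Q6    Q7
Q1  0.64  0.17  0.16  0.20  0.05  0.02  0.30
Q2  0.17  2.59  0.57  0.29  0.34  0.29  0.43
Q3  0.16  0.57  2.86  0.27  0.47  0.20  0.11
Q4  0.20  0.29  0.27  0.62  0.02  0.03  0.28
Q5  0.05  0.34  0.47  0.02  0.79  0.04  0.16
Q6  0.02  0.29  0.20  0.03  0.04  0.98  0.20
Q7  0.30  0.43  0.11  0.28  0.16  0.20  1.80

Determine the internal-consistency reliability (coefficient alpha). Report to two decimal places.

sum of item variances = 0.64 + 2.59 + 2.86 + 0.62 + 0.79 + 0.98 + 1.80 = 10.28
Σ_{i<j} σ_ij = 4.60
Var(T) = 10.28 + 2 × 4.60 = 19.48
α = (k/(k−1))·(1 − sum of item variances/Var(T)) = (7/6)·(1 − 10.28/19.48) = 0.55

coefficient alpha = 0.55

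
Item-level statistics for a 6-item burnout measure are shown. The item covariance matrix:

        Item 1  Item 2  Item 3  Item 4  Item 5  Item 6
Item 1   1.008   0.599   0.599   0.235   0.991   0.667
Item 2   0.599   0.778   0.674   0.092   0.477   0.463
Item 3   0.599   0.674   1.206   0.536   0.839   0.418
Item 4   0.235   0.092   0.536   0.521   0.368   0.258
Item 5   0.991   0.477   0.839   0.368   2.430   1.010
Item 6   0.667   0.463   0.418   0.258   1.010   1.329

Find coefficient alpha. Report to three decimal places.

Σσ²ᵢ = 1.008 + 0.778 + 1.206 + 0.521 + 2.430 + 1.329 = 7.272
Sum of the distinct covariances = 8.226
σ²_total = 7.272 + 2 × 8.226 = 23.724
α = (k/(k−1))·(1 − Σσ²ᵢ/σ²_total) = (6/5)·(1 − 7.272/23.724) = 0.832

α = 0.832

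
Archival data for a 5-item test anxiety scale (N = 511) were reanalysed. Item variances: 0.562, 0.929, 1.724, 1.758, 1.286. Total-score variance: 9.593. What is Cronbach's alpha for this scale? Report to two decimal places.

Cronbach's alpha = 0.43

ΣVar(i) = 0.562 + 0.929 + 1.724 + 1.758 + 1.286 = 6.259
α = (k/(k−1))·(1 − ΣVar(i)/σ²_total) = (5/4)·(1 − 6.259/9.593) = 0.43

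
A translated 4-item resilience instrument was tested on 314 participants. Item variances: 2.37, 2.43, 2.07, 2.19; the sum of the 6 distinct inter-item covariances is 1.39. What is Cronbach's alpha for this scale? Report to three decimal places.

α = 0.313

Σσ²ᵢ = 2.37 + 2.43 + 2.07 + 2.19 = 9.06
Sum of distinct covariances = 1.39
σ²_total = Σσ²ᵢ + 2·Σcov = 9.06 + 2 × 1.39 = 11.84
α = (4/3)·(1 − 9.06/11.84) = 0.313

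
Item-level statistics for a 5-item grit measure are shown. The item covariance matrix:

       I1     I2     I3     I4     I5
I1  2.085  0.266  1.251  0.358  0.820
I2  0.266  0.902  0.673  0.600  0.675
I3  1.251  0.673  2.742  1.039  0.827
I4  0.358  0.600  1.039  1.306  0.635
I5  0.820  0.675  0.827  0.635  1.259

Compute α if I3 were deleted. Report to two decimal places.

Remaining items: I1, I2, I4, I5 (k = 4).
Σσᵢ² = 2.085 + 0.902 + 1.306 + 1.259 = 5.552
σ²_total = 5.552 + 2 × 3.354 = 12.260
α (item deleted) = (4/3)·(1 − 5.552/12.260) = 0.73

α = 0.73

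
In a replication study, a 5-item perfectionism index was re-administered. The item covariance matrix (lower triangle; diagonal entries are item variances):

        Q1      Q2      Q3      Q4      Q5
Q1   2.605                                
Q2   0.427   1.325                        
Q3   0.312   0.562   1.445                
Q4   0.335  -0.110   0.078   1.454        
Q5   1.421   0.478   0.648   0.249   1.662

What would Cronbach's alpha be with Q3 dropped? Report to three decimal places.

Cronbach's alpha = 0.590

Remaining items: Q1, Q2, Q4, Q5 (k = 4).
sum of item variances = 2.605 + 1.325 + 1.454 + 1.662 = 7.046
σ²_T = 7.046 + 2 × 2.800 = 12.646
α (item deleted) = (4/3)·(1 − 7.046/12.646) = 0.590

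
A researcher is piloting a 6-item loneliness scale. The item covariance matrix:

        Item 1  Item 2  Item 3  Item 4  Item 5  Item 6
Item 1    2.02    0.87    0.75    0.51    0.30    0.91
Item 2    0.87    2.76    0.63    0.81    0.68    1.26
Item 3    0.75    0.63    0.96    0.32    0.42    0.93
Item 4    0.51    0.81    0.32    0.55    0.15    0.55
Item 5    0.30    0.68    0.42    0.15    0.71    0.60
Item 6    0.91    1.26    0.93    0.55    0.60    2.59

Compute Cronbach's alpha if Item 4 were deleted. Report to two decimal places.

α = 0.77

Remaining items: Item 1, Item 2, Item 3, Item 5, Item 6 (k = 5).
Σσ²ᵢ = 2.02 + 2.76 + 0.96 + 0.71 + 2.59 = 9.04
σ²_total = 9.04 + 2 × 7.35 = 23.74
α (item deleted) = (5/4)·(1 − 9.04/23.74) = 0.77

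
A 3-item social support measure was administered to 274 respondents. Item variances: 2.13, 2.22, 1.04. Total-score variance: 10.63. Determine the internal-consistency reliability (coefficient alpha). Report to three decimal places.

α = 0.739

ΣVar(i) = 2.13 + 2.22 + 1.04 = 5.39
α = (k/(k−1))·(1 − ΣVar(i)/σ²_T) = (3/2)·(1 − 5.39/10.63) = 0.739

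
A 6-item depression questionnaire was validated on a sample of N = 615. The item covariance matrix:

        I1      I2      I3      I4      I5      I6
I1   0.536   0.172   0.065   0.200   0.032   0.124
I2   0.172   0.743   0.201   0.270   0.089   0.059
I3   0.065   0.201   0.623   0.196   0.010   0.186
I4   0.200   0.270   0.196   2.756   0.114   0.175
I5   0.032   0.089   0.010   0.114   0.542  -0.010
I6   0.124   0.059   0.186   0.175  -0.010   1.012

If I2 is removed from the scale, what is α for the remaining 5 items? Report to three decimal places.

Remaining items: I1, I3, I4, I5, I6 (k = 5).
ΣVar(i) = 0.536 + 0.623 + 2.756 + 0.542 + 1.012 = 5.469
σ²_T = 5.469 + 2 × 1.092 = 7.653
α (item deleted) = (5/4)·(1 − 5.469/7.653) = 0.357

α = 0.357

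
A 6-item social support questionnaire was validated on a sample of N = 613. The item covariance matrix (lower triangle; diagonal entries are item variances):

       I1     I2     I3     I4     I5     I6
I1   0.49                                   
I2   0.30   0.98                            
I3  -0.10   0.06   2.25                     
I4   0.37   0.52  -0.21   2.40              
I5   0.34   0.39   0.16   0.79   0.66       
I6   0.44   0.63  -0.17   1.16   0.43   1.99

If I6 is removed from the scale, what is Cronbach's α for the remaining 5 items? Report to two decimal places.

α = 0.54

Remaining items: I1, I2, I3, I4, I5 (k = 5).
Σσᵢ² = 0.49 + 0.98 + 2.25 + 2.40 + 0.66 = 6.78
total variance = 6.78 + 2 × 2.62 = 12.02
α (item deleted) = (5/4)·(1 − 6.78/12.02) = 0.54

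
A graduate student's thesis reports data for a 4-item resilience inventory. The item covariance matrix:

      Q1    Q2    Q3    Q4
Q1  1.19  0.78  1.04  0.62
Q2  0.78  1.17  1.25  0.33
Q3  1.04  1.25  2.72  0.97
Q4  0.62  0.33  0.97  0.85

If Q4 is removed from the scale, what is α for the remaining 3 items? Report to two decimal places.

Remaining items: Q1, Q2, Q3 (k = 3).
Σσ²ᵢ = 1.19 + 1.17 + 2.72 = 5.08
σ²_total = 5.08 + 2 × 3.07 = 11.22
α (item deleted) = (3/2)·(1 − 5.08/11.22) = 0.82

α = 0.82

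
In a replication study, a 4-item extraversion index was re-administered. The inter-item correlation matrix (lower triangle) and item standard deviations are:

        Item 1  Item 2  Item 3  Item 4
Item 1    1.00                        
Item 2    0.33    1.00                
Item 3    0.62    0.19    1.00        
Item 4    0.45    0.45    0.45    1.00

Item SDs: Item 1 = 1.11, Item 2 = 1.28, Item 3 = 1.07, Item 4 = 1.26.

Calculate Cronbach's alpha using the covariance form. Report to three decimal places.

Σσ²ᵢ = 1.11² + 1.28² + 1.07² + 1.26² = 5.6030
Covariances σ_ij = r_ij · s_i · s_j:
  σ(Item 1,Item 2) = 0.33 × 1.11 × 1.28 = 0.4689
  σ(Item 1,Item 3) = 0.62 × 1.11 × 1.07 = 0.7364
  σ(Item 1,Item 4) = 0.45 × 1.11 × 1.26 = 0.6294
  σ(Item 2,Item 3) = 0.19 × 1.28 × 1.07 = 0.2602
  σ(Item 2,Item 4) = 0.45 × 1.28 × 1.26 = 0.7258
  σ(Item 3,Item 4) = 0.45 × 1.07 × 1.26 = 0.6067
σ²_T = Σσ²ᵢ + 2·Σσ_ij = 5.6030 + 2 × 3.4274 = 12.4578
α = (4/3)·(1 − 5.6030/12.4578) = 0.734

Cronbach's alpha = 0.734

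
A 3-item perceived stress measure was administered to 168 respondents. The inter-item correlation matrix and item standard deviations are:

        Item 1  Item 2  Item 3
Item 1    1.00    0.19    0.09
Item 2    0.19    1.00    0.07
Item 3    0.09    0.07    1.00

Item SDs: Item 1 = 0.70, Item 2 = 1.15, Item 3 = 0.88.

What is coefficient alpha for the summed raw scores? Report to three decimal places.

coefficient alpha = 0.266

Σσ²ᵢ = 0.70² + 1.15² + 0.88² = 2.5869
Covariances σ_ij = r_ij · s_i · s_j:
  σ(Item 1,Item 2) = 0.19 × 0.70 × 1.15 = 0.1529
  σ(Item 1,Item 3) = 0.09 × 0.70 × 0.88 = 0.0554
  σ(Item 2,Item 3) = 0.07 × 1.15 × 0.88 = 0.0708
σ²_T = Σσ²ᵢ + 2·Σσ_ij = 2.5869 + 2 × 0.2791 = 3.1451
α = (3/2)·(1 − 2.5869/3.1451) = 0.266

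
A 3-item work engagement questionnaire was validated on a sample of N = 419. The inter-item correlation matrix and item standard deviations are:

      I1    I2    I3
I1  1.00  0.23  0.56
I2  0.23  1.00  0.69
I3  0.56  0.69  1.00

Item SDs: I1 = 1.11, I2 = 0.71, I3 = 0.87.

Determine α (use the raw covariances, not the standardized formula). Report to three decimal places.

α = 0.719

Σσ²ᵢ = 1.11² + 0.71² + 0.87² = 2.4931
Covariances σ_ij = r_ij · s_i · s_j:
  σ(I1,I2) = 0.23 × 1.11 × 0.71 = 0.1813
  σ(I1,I3) = 0.56 × 1.11 × 0.87 = 0.5408
  σ(I2,I3) = 0.69 × 0.71 × 0.87 = 0.4262
σ²_T = Σσ²ᵢ + 2·Σσ_ij = 2.4931 + 2 × 1.1483 = 4.7897
α = (3/2)·(1 − 2.4931/4.7897) = 0.719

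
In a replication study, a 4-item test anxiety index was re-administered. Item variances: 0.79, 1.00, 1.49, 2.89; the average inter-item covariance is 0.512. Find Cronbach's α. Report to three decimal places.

Cronbach's α = 0.665

ΣVar(i) = 0.79 + 1.00 + 1.49 + 2.89 = 6.17
Sum of the 6 distinct covariances = 6 × 0.512 = 3.072
σ²_total = ΣVar(i) + 2·Σcov = 6.17 + 2 × 3.072 = 12.314
α = (4/3)·(1 − 6.17/12.314) = 0.665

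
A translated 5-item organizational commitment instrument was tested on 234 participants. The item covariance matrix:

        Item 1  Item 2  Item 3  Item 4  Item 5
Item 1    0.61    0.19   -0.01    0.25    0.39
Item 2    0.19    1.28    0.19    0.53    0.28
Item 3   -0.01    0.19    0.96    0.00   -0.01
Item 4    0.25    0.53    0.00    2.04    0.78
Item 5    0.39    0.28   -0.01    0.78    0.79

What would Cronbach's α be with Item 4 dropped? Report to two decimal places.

Remaining items: Item 1, Item 2, Item 3, Item 5 (k = 4).
Σσᵢ² = 0.61 + 1.28 + 0.96 + 0.79 = 3.64
σ²_total = 3.64 + 2 × 1.03 = 5.70
α (item deleted) = (4/3)·(1 − 3.64/5.70) = 0.48

Cronbach's α = 0.48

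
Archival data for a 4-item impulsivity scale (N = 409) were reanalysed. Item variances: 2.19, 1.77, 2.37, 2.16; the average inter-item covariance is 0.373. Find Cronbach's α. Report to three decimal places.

ΣVar(i) = 2.19 + 1.77 + 2.37 + 2.16 = 8.49
Sum of the 6 distinct covariances = 6 × 0.373 = 2.238
total variance = ΣVar(i) + 2·Σcov = 8.49 + 2 × 2.238 = 12.966
α = (4/3)·(1 − 8.49/12.966) = 0.460

Cronbach's α = 0.460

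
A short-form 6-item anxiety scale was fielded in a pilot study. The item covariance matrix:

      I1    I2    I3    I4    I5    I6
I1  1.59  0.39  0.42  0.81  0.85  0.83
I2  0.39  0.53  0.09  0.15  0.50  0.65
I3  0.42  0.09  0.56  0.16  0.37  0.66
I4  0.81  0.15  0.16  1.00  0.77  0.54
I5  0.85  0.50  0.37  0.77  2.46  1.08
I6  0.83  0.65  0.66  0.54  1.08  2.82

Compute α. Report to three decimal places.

sum of item variances = 1.59 + 0.53 + 0.56 + 1.00 + 2.46 + 2.82 = 8.96
Σ_{i<j} σ_ij = 8.27
σ²_total = 8.96 + 2 × 8.27 = 25.50
α = (k/(k−1))·(1 − sum of item variances/σ²_total) = (6/5)·(1 − 8.96/25.50) = 0.778

α = 0.778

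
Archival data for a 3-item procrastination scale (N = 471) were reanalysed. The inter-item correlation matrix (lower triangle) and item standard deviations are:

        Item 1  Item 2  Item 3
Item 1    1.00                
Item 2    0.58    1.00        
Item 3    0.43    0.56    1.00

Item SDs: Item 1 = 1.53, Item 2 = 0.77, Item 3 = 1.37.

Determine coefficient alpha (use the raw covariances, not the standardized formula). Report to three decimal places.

α = 0.712

Σσ²ᵢ = 1.53² + 0.77² + 1.37² = 4.8107
Covariances σ_ij = r_ij · s_i · s_j:
  σ(Item 1,Item 2) = 0.58 × 1.53 × 0.77 = 0.6833
  σ(Item 1,Item 3) = 0.43 × 1.53 × 1.37 = 0.9013
  σ(Item 2,Item 3) = 0.56 × 0.77 × 1.37 = 0.5907
σ²_T = Σσ²ᵢ + 2·Σσ_ij = 4.8107 + 2 × 2.1753 = 9.1613
α = (3/2)·(1 − 4.8107/9.1613) = 0.712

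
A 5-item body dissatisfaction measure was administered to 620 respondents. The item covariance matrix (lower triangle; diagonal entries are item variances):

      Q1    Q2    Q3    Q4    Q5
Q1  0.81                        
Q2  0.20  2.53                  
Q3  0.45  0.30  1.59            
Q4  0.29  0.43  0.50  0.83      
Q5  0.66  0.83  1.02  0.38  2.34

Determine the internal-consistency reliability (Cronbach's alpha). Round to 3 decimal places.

Cronbach's alpha = 0.694

Σσᵢ² = 0.81 + 2.53 + 1.59 + 0.83 + 2.34 = 8.10
Σ_{i<j} σ_ij = 5.06
total variance = 8.10 + 2 × 5.06 = 18.22
α = (k/(k−1))·(1 − Σσᵢ²/total variance) = (5/4)·(1 − 8.10/18.22) = 0.694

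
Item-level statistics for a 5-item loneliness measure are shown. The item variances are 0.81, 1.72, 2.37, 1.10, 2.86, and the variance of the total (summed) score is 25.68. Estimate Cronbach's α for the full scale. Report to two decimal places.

Cronbach's α = 0.82

ΣVar(i) = 0.81 + 1.72 + 2.37 + 1.10 + 2.86 = 8.86
α = (k/(k−1))·(1 − ΣVar(i)/σ²_T) = (5/4)·(1 − 8.86/25.68) = 0.82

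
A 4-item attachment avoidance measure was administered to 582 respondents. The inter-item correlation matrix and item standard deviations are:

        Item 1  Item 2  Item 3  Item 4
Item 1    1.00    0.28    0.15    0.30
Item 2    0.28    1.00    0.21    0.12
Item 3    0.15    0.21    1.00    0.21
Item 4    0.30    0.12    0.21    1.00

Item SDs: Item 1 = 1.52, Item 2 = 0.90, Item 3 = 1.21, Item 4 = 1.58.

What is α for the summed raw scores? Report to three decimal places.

Σσ²ᵢ = 1.52² + 0.90² + 1.21² + 1.58² = 7.0809
Covariances σ_ij = r_ij · s_i · s_j:
  σ(Item 1,Item 2) = 0.28 × 1.52 × 0.90 = 0.3830
  σ(Item 1,Item 3) = 0.15 × 1.52 × 1.21 = 0.2759
  σ(Item 1,Item 4) = 0.30 × 1.52 × 1.58 = 0.7205
  σ(Item 2,Item 3) = 0.21 × 0.90 × 1.21 = 0.2287
  σ(Item 2,Item 4) = 0.12 × 0.90 × 1.58 = 0.1706
  σ(Item 3,Item 4) = 0.21 × 1.21 × 1.58 = 0.4015
σ²_T = Σσ²ᵢ + 2·Σσ_ij = 7.0809 + 2 × 2.1802 = 11.4413
α = (4/3)·(1 − 7.0809/11.4413) = 0.508

α = 0.508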